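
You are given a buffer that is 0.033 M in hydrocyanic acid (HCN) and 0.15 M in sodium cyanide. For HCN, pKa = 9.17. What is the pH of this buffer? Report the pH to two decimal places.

pH = 9.83

pH = pKa + log([A⁻]/[HA]) = 9.17 + log(0.15/0.033)
pH = 9.17 + (+0.658) = 9.83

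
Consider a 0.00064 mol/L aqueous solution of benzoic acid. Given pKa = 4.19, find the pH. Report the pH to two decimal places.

pH = 3.76

C6H5COOH ⇌ C6H5COO- + H+
Ka = 10^(−4.19) = 6.46 × 10^-5
Ka = x²/(0.00064 − x) = 6.46 × 10^-5
x is not negligible relative to C₀; solve x² + 6.46e-05·x − 4.13e-08 = 0.
x = (−Ka + √(Ka² + 4·Ka·C₀))/2 = 1.74 × 10^-4 M
pH = −log[H+] = −log(1.74 × 10^-4) = 3.76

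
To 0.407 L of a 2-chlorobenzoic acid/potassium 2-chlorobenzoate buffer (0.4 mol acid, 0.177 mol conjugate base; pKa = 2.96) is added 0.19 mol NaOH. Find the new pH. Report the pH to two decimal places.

pH = 3.20

OH- converts ClC6H4COOH to ClC6H4COO-: ClC6H4COOH → 0.21 mol, ClC6H4COO- → 0.367 mol.
Henderson–Hasselbalch with mole ratio 0.367/0.21: pH = 2.96 + (+0.242)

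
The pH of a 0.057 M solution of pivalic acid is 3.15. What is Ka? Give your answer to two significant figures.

Ka = 8.9 × 10^-6

[H+] = 10^(-3.15) = 7.08 × 10^-4 M
At equilibrium [HA] = 0.057 − 7.08 × 10^-4 = 5.63 × 10^-2 M
Ka = [H+][A-]/[HA] = (7.08 × 10^-4)² / 5.63 × 10^-2 = 8.9 × 10^-6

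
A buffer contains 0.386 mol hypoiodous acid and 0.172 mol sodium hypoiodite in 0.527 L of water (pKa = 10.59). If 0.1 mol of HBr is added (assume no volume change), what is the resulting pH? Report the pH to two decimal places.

Added H+ converts OI- to HOI: HOI → 0.486 mol, OI- → 0.072 mol.
pH = pKa + log([A⁻]/[HA]) = 10.59 + log(0.072/0.486) = 10.59 -0.829

pH = 9.76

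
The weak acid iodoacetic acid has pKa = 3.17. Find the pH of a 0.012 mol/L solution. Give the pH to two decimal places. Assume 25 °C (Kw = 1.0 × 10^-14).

pH = 2.60

ICH2COOH ⇌ ICH2COO- + H+
Ka = 10^(−3.17) = 6.76 × 10^-4
Ka = x²/(0.012 − x) = 6.76 × 10^-4
x is not negligible relative to C₀; solve x² + 0.000676·x − 8.11e-06 = 0.
x = (−Ka + √(Ka² + 4·Ka·C₀))/2 = 2.53 × 10^-3 M
pH = −log[H+] = −log(2.53 × 10^-3) = 2.60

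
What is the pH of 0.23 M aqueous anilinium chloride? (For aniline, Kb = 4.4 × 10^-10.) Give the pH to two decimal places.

C6H5NH3+ is the conjugate acid of the weak base C6H5NH2.
Ka = Kw/Kb = 1.0×10^-14 / 4.4 × 10^-10 = 2.27 × 10^-5
Let x = [H+] at equilibrium. Ka = x²/(0.23 − x).
Neglecting x in the denominator: x = √(2.27 × 10^-5 × 0.23) = 2.28 × 10^-3 M
(x/C₀ = 0.99% < 5%, so the approximation holds.)
pH = −log(2.28 × 10^-3) = 2.64

pH = 2.64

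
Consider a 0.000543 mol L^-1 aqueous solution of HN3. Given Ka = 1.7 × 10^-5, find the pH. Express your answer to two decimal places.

HN3 ⇌ N3- + H+
Ka = [H+]²/(0.000543 − [H+]) = 1.7 × 10^-5
Here C₀/Ka ≈ 31.9, so the small-[H+] approximation fails. Use the quadratic:
[H+] = [−1.7e-05 + √(1.7e-05² + 3.69e-08)]/2 = 8.80 × 10^-5 M
pH = −log[H+] = −log(8.80 × 10^-5) = 4.06

pH = 4.06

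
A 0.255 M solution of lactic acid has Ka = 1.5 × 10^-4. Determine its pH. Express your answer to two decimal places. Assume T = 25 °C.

pH = 2.21

CH3CH(OH)COOH ⇌ CH3CH(OH)COO- + H+
Ka = [H+]²/(0.255 − [H+]) = 1.5 × 10^-4
Since Ka ≪ C₀, [H+] ≈ √(Ka·C₀) = 6.18 × 10^-3 M.
Check: 2.4% ionized — well under 5%, approximation valid.
pH = −log(6.18 × 10^-3) = 2.21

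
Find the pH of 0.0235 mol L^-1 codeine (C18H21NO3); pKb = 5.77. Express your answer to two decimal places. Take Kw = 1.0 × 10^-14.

pH = 10.30

C18H21NO3 + H2O ⇌ C18H22NO3+ + OH-
Kb = 10^(−5.77) = 1.70 × 10^-6
Let x = [OH-] at equilibrium. Kb = x²/(0.0235 − x).
Since Kb ≪ C₀, x ≈ √(Kb·C₀) = 2.00 × 10^-4 M.
pOH = −log(2.00 × 10^-4) = 3.70; pH = 14.00 − 3.70 = 10.30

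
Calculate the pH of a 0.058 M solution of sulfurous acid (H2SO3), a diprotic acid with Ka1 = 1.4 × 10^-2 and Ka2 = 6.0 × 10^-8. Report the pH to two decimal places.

pH = 1.65

Ka1 ≫ Ka2, so treat the first dissociation as the only significant source of H+.
Ka1 = x²/(0.058 − x) = 1.4 × 10^-2
Solving the quadratic: x = (−Ka1 + √(Ka1² + 4·Ka1·C₀))/2 = 2.23 × 10^-2 M
pH = −log(2.23 × 10^-2) = 1.65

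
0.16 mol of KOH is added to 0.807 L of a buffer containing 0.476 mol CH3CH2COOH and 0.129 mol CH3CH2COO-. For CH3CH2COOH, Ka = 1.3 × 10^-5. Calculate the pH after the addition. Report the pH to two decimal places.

pH = 4.85

After neutralization: n(CH3CH2COOH) = 0.316 mol, n(CH3CH2COO-) = 0.289 mol.
pKa = −log(1.3 × 10^-5) = 4.886
pH = pKa + log(n_CH3CH2COO-/n_CH3CH2COOH) = 4.886 + log(0.289/0.316) = 4.886 + (-0.039)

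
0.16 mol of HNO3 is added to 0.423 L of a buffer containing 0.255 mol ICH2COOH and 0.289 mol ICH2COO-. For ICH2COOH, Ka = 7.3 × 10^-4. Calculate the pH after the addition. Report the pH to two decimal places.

pH = 2.63

Added H+ converts ICH2COO- to ICH2COOH: ICH2COOH → 0.415 mol, ICH2COO- → 0.129 mol.
pKa = −log(7.3 × 10^-4) = 3.137
Henderson–Hasselbalch with mole ratio 0.129/0.415: pH = 3.137 + (-0.507)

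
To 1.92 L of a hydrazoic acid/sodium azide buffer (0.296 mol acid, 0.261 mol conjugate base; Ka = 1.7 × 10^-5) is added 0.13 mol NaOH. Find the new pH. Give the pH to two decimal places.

After neutralization: n(HN3) = 0.166 mol, n(N3-) = 0.391 mol.
pKa = −log(1.7 × 10^-5) = 4.770
pH = pKa + log([A⁻]/[HA]) = 4.770 + log(0.391/0.166) = 4.770 +0.372

pH = 5.14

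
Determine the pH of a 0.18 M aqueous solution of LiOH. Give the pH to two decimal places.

LiOH is a strong base; [OH-] = 0.18 M.
pOH = -log(0.18) = 0.74
pH = 14.00 - 0.74 = 13.26

pH = 13.26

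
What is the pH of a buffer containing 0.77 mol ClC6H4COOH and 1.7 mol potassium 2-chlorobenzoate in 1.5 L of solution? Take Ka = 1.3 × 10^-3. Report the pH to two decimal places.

pKa = −log(1.3 × 10^-3) = 2.886
pH = pKa + log([A⁻]/[HA]) = 2.886 + log(1.7/0.77)
pH = 2.886 + (+0.344) = 3.23

pH = 3.23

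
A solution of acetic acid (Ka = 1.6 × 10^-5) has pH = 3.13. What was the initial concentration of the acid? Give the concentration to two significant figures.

[H+] = 10^(-3.13) = 7.41 × 10^-4 M = x
Ka = x²/(C₀ − x) ⇒ C₀ = x + x²/Ka
C₀ = 7.41 × 10^-4 + (7.41 × 10^-4)²/(1.6 × 10^-5) = 3.51 × 10^-2 M

C₀ = 3.5 × 10^-2 M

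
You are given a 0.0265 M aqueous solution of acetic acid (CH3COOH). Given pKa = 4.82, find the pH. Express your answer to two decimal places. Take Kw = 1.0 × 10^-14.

pH = 3.20

CH3COOH ⇌ CH3COO- + H+
Ka = 10^(−4.82) = 1.51 × 10^-5
From the ICE table, Ka = [H+]²/(0.0265 − [H+]) = 1.51 × 10^-5.
Assume [H+] ≪ 0.0265: [H+] ≈ √(1.51 × 10^-5 × 0.0265) = 6.33 × 10^-4 M
pH = −log(6.33 × 10^-4) = 3.20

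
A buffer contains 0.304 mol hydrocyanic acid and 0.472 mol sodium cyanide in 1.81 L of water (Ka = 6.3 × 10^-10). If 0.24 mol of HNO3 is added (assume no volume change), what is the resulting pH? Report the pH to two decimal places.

pH = 8.83

After neutralization: n(HCN) = 0.544 mol, n(CN-) = 0.232 mol.
pKa = −log(6.3 × 10^-10) = 9.201
Henderson–Hasselbalch with mole ratio 0.232/0.544: pH = 9.201 + (-0.370)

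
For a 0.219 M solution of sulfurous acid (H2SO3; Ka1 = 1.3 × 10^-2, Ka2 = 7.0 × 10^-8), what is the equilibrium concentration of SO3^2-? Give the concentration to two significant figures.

First ionization gives [H+] ≈ [HSO3-] = 4.73 × 10^-2 M.
Second step: Ka2 = [H+][SO3^2-]/[HSO3-] ≈ [SO3^2-] (since [H+] ≈ [HSO3-]).
So [SO3^2-] ≈ Ka2.

7.0 × 10^-8 M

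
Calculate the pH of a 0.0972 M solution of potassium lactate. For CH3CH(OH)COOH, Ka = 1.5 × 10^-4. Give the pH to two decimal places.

pH = 8.41

CH3CH(OH)COO- is the conjugate base of the weak acid CH3CH(OH)COOH.
Kb = Kw/Ka = 1.0×10^-14 / 1.5 × 10^-4 = 6.67 × 10^-11
Kb = [OH-]²/(0.0972 − [OH-]) = 6.67 × 10^-11
Assume [OH-] ≪ 0.0972: [OH-] ≈ √(6.67 × 10^-11 × 0.0972) = 2.55 × 10^-6 M
([OH-]/C₀ = 0.0026% < 5%, so the approximation holds.)
pOH = 5.59, so pH = 14.00 − pOH = 8.41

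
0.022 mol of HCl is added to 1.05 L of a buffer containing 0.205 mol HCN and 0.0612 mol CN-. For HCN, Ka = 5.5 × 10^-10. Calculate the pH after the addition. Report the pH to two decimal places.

pH = 8.50

Added H+ converts CN- to HCN: HCN → 0.227 mol, CN- → 0.0392 mol.
pKa = −log(5.5 × 10^-10) = 9.260
Henderson–Hasselbalch with mole ratio 0.0392/0.227: pH = 9.260 + (-0.763)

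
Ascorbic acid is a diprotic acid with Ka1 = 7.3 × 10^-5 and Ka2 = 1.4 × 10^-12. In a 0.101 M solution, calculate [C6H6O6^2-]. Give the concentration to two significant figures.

1.4 × 10^-12 M

First ionization gives [H+] ≈ [HC6H6O6-] = 2.72 × 10^-3 M.
Second step: Ka2 = [H+][C6H6O6^2-]/[HC6H6O6-] ≈ [C6H6O6^2-] (since [H+] ≈ [HC6H6O6-]).
So [C6H6O6^2-] ≈ Ka2.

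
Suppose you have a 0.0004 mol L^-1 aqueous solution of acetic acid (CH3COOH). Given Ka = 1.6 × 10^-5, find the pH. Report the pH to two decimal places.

CH3COOH ⇌ CH3COO- + H+
Let x = [H+] at equilibrium. Ka = x²/(0.0004 − x).
Here C₀/Ka ≈ 25, so the small-x approximation fails. Use the quadratic:
x = [−1.6e-05 + √(1.6e-05² + 2.56e-08)]/2 = 7.24 × 10^-5 M
pH = −log(7.24 × 10^-5) = 4.14

pH = 4.14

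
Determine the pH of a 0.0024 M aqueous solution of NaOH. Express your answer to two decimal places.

NaOH is a strong base; [OH-] = 0.0024 M.
pOH = -log(0.0024) = 2.62
pH = 14.00 - 2.62 = 11.38

pH = 11.38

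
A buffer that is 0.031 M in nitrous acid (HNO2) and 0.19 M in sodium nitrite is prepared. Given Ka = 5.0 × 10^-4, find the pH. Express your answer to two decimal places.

pKa = −log(5.0 × 10^-4) = 3.301
Henderson–Hasselbalch: pH = pKa + log([NO2-]/[HNO2]) = 3.301 + log(0.19/0.031)
pH = 3.301 + (+0.787) = 4.09

pH = 4.09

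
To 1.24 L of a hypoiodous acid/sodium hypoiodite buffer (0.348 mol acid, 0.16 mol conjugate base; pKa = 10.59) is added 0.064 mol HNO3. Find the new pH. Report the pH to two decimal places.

pH = 9.96

After neutralization: n(HOI) = 0.412 mol, n(OI-) = 0.096 mol.
Henderson–Hasselbalch with mole ratio 0.096/0.412: pH = 10.59 + (-0.633)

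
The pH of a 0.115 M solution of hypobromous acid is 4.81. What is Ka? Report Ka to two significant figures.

[H+] = 10^(-4.81) = 1.55 × 10^-5 M
At equilibrium [HA] = 0.115 − 1.55 × 10^-5 = 1.15 × 10^-1 M
Ka = [H+][A-]/[HA] = (1.55 × 10^-5)² / 1.15 × 10^-1 = 2.1 × 10^-9

Ka = 2.1 × 10^-9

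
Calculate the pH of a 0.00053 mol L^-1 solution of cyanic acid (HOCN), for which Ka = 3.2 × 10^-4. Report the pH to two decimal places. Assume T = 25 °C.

pH = 3.55

HOCN ⇌ OCN- + H+
Ka = x²/(0.00053 − x) = 3.2 × 10^-4
Here C₀/Ka ≈ 1.66, so the small-x approximation fails. Use the quadratic:
x = (−Ka + √(Ka² + 4·Ka·C₀))/2 = 2.82 × 10^-4 M
pH = −log(2.82 × 10^-4) = 3.55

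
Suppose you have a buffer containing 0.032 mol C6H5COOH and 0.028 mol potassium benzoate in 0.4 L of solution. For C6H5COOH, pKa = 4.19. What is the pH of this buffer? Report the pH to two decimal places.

pH = 4.13

Using pH = pKa + log([base]/[acid]) with [base]/[acid] = 0.028/0.032:
pH = 4.19 + (-0.058) = 4.13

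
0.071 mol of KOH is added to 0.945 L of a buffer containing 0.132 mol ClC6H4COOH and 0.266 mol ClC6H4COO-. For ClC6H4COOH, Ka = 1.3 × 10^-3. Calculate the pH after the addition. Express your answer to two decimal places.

pH = 3.63

After neutralization: n(ClC6H4COOH) = 0.061 mol, n(ClC6H4COO-) = 0.337 mol.
pKa = −log(1.3 × 10^-3) = 2.886
pH = pKa + log([A⁻]/[HA]) = 2.886 + log(0.337/0.061) = 2.886 +0.742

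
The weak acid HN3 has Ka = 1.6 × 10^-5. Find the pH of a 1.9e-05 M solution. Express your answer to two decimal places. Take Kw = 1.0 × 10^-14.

pH = 4.95

HN3 ⇌ N3- + H+
Ka = [H+]²/(1.9e-05 − [H+]) = 1.6 × 10^-5
Here C₀/Ka ≈ 1.19, so the small-[H+] approximation fails. Use the quadratic:
[H+] = (−Ka + √(Ka² + 4·Ka·C₀))/2 = 1.12 × 10^-5 M
pH = −log[H+] = −log(1.12 × 10^-5) = 4.95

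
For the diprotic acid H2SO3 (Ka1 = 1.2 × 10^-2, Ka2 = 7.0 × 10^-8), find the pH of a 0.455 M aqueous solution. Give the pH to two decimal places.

Since Ka1 ≫ Ka2, the first ionization dominates [H+].
Ka1 = x²/(0.455 − x) = 1.2 × 10^-2
Solving the quadratic: x = (−Ka1 + √(Ka1² + 4·Ka1·C₀))/2 = 6.81 × 10^-2 M
pH = −log(6.81 × 10^-2) = 1.17

pH = 1.17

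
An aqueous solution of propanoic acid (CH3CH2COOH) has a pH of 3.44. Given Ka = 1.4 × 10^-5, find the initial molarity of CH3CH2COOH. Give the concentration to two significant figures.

[H+] = 10^(-3.44) = 3.63 × 10^-4 M = x
Ka = x²/(C₀ − x) ⇒ C₀ = x + x²/Ka
C₀ = 3.63 × 10^-4 + (3.63 × 10^-4)²/(1.4 × 10^-5) = 9.78 × 10^-3 M

C₀ = 9.8 × 10^-3 M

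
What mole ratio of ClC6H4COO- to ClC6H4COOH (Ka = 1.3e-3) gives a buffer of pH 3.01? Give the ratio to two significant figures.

ratio = 1.3

pKa = -log(1.3 × 10^-3) = 2.886
pH = pKa + log(r) ⇒ log(r) = 3.01 − 2.886 = +0.124
r = [ClC6H4COO-]/[ClC6H4COOH] = 10^(+0.124) = 1.33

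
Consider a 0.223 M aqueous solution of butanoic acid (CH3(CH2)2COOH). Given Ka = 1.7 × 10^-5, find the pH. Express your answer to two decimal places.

pH = 2.71

CH3(CH2)2COOH ⇌ CH3(CH2)2COO- + H+
Ka = x²/(0.223 − x) = 1.7 × 10^-5
Assume x ≪ 0.223: x ≈ √(1.7 × 10^-5 × 0.223) = 1.95 × 10^-3 M
pH = −log[H+] = −log(1.95 × 10^-3) = 2.71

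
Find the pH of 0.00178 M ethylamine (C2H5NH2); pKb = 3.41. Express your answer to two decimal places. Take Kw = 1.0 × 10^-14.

pH = 10.82

C2H5NH2 + H2O ⇌ C2H5NH3+ + OH-
Kb = 10^(−3.41) = 3.89 × 10^-4
From the ICE table, Kb = x²/(0.00178 − x) = 3.89 × 10^-4.
The 5% rule fails; solving x² + Kb·x − Kb·C₀ = 0 exactly:
x = [−0.000389 + √(0.000389² + 2.77e-06)]/2 = 6.60 × 10^-4 M
pOH = 3.18, so pH = 14.00 − pOH = 10.82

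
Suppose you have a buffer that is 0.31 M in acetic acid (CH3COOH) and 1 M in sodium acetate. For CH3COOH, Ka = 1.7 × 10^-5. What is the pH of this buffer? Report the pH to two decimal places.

pKa = −log(1.7 × 10^-5) = 4.770
Using pH = pKa + log([base]/[acid]) with [base]/[acid] = 1/0.31:
pH = 4.770 + (+0.509) = 5.28

pH = 5.28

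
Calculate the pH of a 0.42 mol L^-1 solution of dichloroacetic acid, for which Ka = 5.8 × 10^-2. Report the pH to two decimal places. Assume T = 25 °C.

Cl2CHCOOH ⇌ Cl2CHCOO- + H+
From the ICE table, Ka = x²/(0.42 − x) = 5.8 × 10^-2.
The 5% rule fails; solving x² + Ka·x − Ka·C₀ = 0 exactly:
x = (−Ka + √(Ka² + 4·Ka·C₀))/2 = 1.30 × 10^-1 M
pH = −log(1.30 × 10^-1) = 0.89

pH = 0.89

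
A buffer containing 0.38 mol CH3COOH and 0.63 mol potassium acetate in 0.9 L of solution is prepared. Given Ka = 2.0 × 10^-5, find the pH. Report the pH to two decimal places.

pKa = −log(2.0 × 10^-5) = 4.699
pH = pKa + log([A⁻]/[HA]) = 4.699 + log(0.63/0.38)
pH = 4.699 + (+0.220) = 4.92

pH = 4.92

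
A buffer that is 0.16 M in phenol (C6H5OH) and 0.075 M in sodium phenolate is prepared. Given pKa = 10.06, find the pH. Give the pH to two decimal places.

Henderson–Hasselbalch: pH = pKa + log([C6H5O-]/[C6H5OH]) = 10.06 + log(0.075/0.16)
pH = 10.06 + (-0.329) = 9.73

pH = 9.73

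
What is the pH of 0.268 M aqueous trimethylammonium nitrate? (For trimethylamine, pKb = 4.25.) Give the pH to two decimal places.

pH = 5.16

(CH3)3NH+ is the conjugate acid of the weak base (CH3)3N.
Kb = 10^(−4.25) = 5.62 × 10^-5
Ka = Kw/Kb = 1.0×10^-14 / 5.62 × 10^-5 = 1.78 × 10^-10
Ka = [H+]²/(0.268 − [H+]) = 1.78 × 10^-10
Since Ka ≪ C₀, [H+] ≈ √(Ka·C₀) = 6.91 × 10^-6 M.
([H+]/C₀ = 0.0026% < 5%, so the approximation holds.)
pH = −log[H+] = −log(6.91 × 10^-6) = 5.16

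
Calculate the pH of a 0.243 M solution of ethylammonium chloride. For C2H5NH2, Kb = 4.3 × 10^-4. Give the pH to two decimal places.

C2H5NH3+ is the conjugate acid of the weak base C2H5NH2.
Ka = Kw/Kb = 1.0×10^-14 / 4.3 × 10^-4 = 2.33 × 10^-11
From the ICE table, Ka = [H+]²/(0.243 − [H+]) = 2.33 × 10^-11.
Assume [H+] ≪ 0.243: [H+] ≈ √(2.33 × 10^-11 × 0.243) = 2.38 × 10^-6 M
([H+]/C₀ = 0.00098% < 5%, so the approximation holds.)
pH = −log(2.38 × 10^-6) = 5.62

pH = 5.62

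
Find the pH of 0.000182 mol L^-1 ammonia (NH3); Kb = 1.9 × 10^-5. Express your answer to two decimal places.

pH = 9.70

NH3 + H2O ⇌ NH4+ + OH-
Let x = [OH-] at equilibrium. Kb = x²/(0.000182 − x).
x is not negligible relative to C₀; solve x² + 1.9e-05·x − 3.46e-09 = 0.
x = (−Kb + √(Kb² + 4·Kb·C₀))/2 = 5.01 × 10^-5 M
pOH = 4.30, so pH = 14.00 − pOH = 9.70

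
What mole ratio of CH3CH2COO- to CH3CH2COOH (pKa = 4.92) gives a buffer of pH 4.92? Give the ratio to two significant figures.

ratio = 1.0

pH = pKa + log(r) ⇒ log(r) = 4.92 − 4.92 = +0.00
r = [CH3CH2COO-]/[CH3CH2COOH] = 10^(+0.00) = 1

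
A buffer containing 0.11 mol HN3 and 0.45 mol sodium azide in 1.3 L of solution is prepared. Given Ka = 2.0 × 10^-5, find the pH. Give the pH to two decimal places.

pH = 5.31

pKa = −log(2.0 × 10^-5) = 4.699
Using pH = pKa + log([base]/[acid]) with [base]/[acid] = 0.45/0.11:
pH = 4.699 + (+0.612) = 5.31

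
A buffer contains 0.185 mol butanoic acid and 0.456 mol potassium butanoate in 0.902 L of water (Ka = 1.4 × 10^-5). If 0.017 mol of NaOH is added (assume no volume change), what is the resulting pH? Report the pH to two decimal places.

pH = 5.30

After neutralization: n(CH3(CH2)2COOH) = 0.168 mol, n(CH3(CH2)2COO-) = 0.473 mol.
pKa = −log(1.4 × 10^-5) = 4.854
Henderson–Hasselbalch with mole ratio 0.473/0.168: pH = 4.854 + (+0.450)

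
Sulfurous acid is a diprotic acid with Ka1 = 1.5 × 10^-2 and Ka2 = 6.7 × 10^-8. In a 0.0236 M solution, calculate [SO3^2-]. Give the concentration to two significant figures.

6.7 × 10^-8 M

First ionization gives [H+] ≈ [HSO3-] = 1.28 × 10^-2 M.
Second step: Ka2 = [H+][SO3^2-]/[HSO3-] ≈ [SO3^2-] (since [H+] ≈ [HSO3-]).
So [SO3^2-] ≈ Ka2.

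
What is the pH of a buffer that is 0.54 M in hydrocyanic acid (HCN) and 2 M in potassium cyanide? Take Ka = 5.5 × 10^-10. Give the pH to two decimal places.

pKa = −log(5.5 × 10^-10) = 9.260
pH = pKa + log([A⁻]/[HA]) = 9.260 + log(2/0.54)
pH = 9.260 + (+0.569) = 9.83

pH = 9.83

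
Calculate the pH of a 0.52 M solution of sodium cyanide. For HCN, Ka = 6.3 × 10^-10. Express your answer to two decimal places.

CN- is the conjugate base of the weak acid HCN.
Kb = Kw/Ka = 1.0×10^-14 / 6.3 × 10^-10 = 1.59 × 10^-5
Kb = x²/(0.52 − x) = 1.59 × 10^-5
Assume x ≪ 0.52: x ≈ √(1.59 × 10^-5 × 0.52) = 2.88 × 10^-3 M
Check: 0.55% ionized — well under 5%, approximation valid.
pOH = 2.54, so pH = 14.00 − pOH = 11.46

pH = 11.46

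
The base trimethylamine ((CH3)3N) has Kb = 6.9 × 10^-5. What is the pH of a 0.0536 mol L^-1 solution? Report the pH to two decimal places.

pH = 11.28

(CH3)3N + H2O ⇌ (CH3)3NH+ + OH-
Kb = [OH-]²/(0.0536 − [OH-]) = 6.9 × 10^-5
Since Kb ≪ C₀, [OH-] ≈ √(Kb·C₀) = 1.92 × 10^-3 M.
pOH = 2.72, so pH = 14.00 − pOH = 11.28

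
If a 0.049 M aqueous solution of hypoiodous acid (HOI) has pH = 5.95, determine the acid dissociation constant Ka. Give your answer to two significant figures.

[H+] = 10^(-5.95) = 1.12 × 10^-6 M
At equilibrium [HA] = 0.049 − 1.12 × 10^-6 = 4.90 × 10^-2 M
Ka = [H+][A-]/[HA] = (1.12 × 10^-6)² / 4.90 × 10^-2 = 2.6 × 10^-11

Ka = 2.6 × 10^-11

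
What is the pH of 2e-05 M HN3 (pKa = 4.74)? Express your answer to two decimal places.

HN3 ⇌ N3- + H+
Ka = 10^(−4.74) = 1.82 × 10^-5
Let x = [H+] at equilibrium. Ka = x²/(2e-05 − x).
The 5% rule fails; solving x² + Ka·x − Ka·C₀ = 0 exactly:
x = (−Ka + √(Ka² + 4·Ka·C₀))/2 = 1.20 × 10^-5 M
pH = −log[H+] = −log(1.20 × 10^-5) = 4.92

pH = 4.92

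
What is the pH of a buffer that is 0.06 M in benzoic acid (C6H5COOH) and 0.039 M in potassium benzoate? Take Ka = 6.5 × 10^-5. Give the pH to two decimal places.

pKa = −log(6.5 × 10^-5) = 4.187
Henderson–Hasselbalch: pH = pKa + log([C6H5COO-]/[C6H5COOH]) = 4.187 + log(0.039/0.06)
pH = 4.187 + (-0.187) = 4.00

pH = 4.00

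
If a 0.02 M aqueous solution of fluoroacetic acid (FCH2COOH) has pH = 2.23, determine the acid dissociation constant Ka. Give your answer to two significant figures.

Ka = 2.5 × 10^-3

[H+] = 10^(-2.23) = 5.89 × 10^-3 M
At equilibrium [HA] = 0.02 − 5.89 × 10^-3 = 1.41 × 10^-2 M
Ka = [H+][A-]/[HA] = (5.89 × 10^-3)² / 1.41 × 10^-2 = 2.5 × 10^-3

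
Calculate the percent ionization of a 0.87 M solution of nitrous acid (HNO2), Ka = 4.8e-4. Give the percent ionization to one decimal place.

HNO2 ⇌ NO2- + H+; let x = [H+] at equilibrium.
x ≈ √(Ka·C₀) = √(4.8 × 10^-4 × 0.87) = 2.04 × 10^-2 M
% ionization = x/C₀ × 100% = 2.04 × 10^-2/0.87 × 100% = 2.3%

2.3%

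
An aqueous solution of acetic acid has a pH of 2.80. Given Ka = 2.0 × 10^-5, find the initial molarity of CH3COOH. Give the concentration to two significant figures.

C₀ = 1.3 × 10^-1 M

[H+] = 10^(-2.80) = 1.58 × 10^-3 M = x
Ka = x²/(C₀ − x) ⇒ C₀ = x + x²/Ka
C₀ = 1.58 × 10^-3 + (1.58 × 10^-3)²/(2.0 × 10^-5) = 1.26 × 10^-1 M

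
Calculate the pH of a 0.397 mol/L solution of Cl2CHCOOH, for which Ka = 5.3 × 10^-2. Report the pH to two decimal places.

Cl2CHCOOH ⇌ Cl2CHCOO- + H+
Ka = x²/(0.397 − x) = 5.3 × 10^-2
Here C₀/Ka ≈ 7.49, so the small-x approximation fails. Use the quadratic:
x = [−0.053 + √(0.053² + 0.0842)]/2 = 1.21 × 10^-1 M
pH = −log(1.21 × 10^-1) = 0.92

pH = 0.92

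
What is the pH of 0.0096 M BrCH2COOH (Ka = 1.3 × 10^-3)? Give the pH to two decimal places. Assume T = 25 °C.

pH = 2.53

BrCH2COOH ⇌ BrCH2COO- + H+
From the ICE table, Ka = x²/(0.0096 − x) = 1.3 × 10^-3.
The 5% rule fails; solving x² + Ka·x − Ka·C₀ = 0 exactly:
x = (−Ka + √(Ka² + 4·Ka·C₀))/2 = 2.94 × 10^-3 M
pH = −log(2.94 × 10^-3) = 2.53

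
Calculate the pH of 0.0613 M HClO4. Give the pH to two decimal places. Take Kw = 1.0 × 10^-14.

pH = 1.21

HClO4 is a strong acid and dissociates completely, so [H+] = 0.0613 M.
pH = -log(0.0613) = 1.21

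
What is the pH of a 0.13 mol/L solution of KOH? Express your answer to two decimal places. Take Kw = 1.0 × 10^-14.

pH = 13.11

KOH is a strong base; [OH-] = 0.13 M.
pOH = -log(0.13) = 0.89
pH = 14.00 - 0.89 = 13.11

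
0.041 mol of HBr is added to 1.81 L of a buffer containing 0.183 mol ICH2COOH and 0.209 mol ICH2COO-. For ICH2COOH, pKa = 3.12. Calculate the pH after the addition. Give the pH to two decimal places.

After neutralization: n(ICH2COOH) = 0.224 mol, n(ICH2COO-) = 0.168 mol.
Henderson–Hasselbalch with mole ratio 0.168/0.224: pH = 3.12 + (-0.125)

pH = 3.00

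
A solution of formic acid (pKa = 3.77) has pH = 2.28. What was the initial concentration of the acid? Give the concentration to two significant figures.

C₀ = 1.7 × 10^-1 M

[H+] = 10^(-2.28) = 5.25 × 10^-3 M = x
Ka = 10^(−3.77) = 1.70 × 10^-4
Ka = x²/(C₀ − x) ⇒ C₀ = x + x²/Ka
C₀ = 5.25 × 10^-3 + (5.25 × 10^-3)²/(1.70 × 10^-4) = 1.67 × 10^-1 M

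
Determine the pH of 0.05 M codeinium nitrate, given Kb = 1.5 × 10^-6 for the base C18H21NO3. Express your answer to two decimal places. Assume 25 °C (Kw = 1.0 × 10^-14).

C18H22NO3+ is the conjugate acid of the weak base C18H21NO3.
Ka = Kw/Kb = 1.0×10^-14 / 1.5 × 10^-6 = 6.67 × 10^-9
Ka = [H+]²/(0.05 − [H+]) = 6.67 × 10^-9
Neglecting [H+] in the denominator: [H+] = √(6.67 × 10^-9 × 0.05) = 1.83 × 10^-5 M
Check: 0.037% ionized — well under 5%, approximation valid.
pH = −log[H+] = −log(1.83 × 10^-5) = 4.74

pH = 4.74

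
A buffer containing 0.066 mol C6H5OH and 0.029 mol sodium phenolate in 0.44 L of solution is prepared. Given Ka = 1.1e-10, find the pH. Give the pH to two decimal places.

pKa = −log(1.1 × 10^-10) = 9.959
Using pH = pKa + log([base]/[acid]) with [base]/[acid] = 0.029/0.066:
pH = 9.959 + (-0.357) = 9.60

pH = 9.60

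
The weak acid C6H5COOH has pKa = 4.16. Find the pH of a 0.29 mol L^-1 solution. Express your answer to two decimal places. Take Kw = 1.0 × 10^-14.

C6H5COOH ⇌ C6H5COO- + H+
Ka = 10^(−4.16) = 6.92 × 10^-5
From the ICE table, Ka = [H+]²/(0.29 − [H+]) = 6.92 × 10^-5.
Assume [H+] ≪ 0.29: [H+] ≈ √(6.92 × 10^-5 × 0.29) = 4.48 × 10^-3 M
pH = −log[H+] = −log(4.48 × 10^-3) = 2.35

pH = 2.35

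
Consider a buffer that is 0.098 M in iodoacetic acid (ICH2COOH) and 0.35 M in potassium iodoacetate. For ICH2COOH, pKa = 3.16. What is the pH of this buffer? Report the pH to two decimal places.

Using pH = pKa + log([base]/[acid]) with [base]/[acid] = 0.35/0.098:
pH = 3.16 + (+0.553) = 3.71

pH = 3.71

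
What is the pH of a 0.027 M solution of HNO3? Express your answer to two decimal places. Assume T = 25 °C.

pH = 1.57

HNO3 is a strong acid and dissociates completely, so [H+] = 0.027 M.
pH = -log(0.027) = 1.57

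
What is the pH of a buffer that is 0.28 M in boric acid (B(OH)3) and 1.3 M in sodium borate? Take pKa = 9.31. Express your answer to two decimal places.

pH = pKa + log([A⁻]/[HA]) = 9.31 + log(1.3/0.28)
pH = 9.31 + (+0.667) = 9.98

pH = 9.98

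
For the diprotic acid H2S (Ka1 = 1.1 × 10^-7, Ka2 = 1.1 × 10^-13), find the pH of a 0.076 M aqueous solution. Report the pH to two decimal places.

pH = 4.04

Since Ka1 ≫ Ka2, the first ionization dominates [H+].
Ka1 = x²/(0.076 − x) = 1.1 × 10^-7
x ≈ √(1.1 × 10^-7 × 0.076) = 9.14 × 10^-5 M
pH = −log(9.14 × 10^-5) = 4.04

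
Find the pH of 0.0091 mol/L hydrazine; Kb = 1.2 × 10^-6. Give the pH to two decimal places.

pH = 10.02

N2H4 + H2O ⇌ N2H5+ + OH-
Kb = x²/(0.0091 − x) = 1.2 × 10^-6
Neglecting x in the denominator: x = √(1.2 × 10^-6 × 0.0091) = 1.04 × 10^-4 M
(x/C₀ = 1.1% < 5%, so the approximation holds.)
pOH = 3.98, so pH = 14.00 − pOH = 10.02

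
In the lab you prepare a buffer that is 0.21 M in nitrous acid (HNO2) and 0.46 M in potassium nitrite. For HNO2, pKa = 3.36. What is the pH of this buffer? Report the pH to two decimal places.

pH = 3.70

Henderson–Hasselbalch: pH = pKa + log([NO2-]/[HNO2]) = 3.36 + log(0.46/0.21)
pH = 3.36 + (+0.341) = 3.70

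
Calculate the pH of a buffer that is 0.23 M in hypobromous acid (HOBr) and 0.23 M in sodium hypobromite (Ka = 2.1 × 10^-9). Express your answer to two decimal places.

pH = 8.68

pKa = −log(2.1 × 10^-9) = 8.678
Henderson–Hasselbalch: pH = pKa + log([OBr-]/[HOBr]) = 8.678 + log(0.23/0.23)
pH = 8.678 + (+0.000) = 8.68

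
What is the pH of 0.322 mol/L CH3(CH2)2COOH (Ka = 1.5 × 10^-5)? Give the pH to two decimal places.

pH = 2.66

CH3(CH2)2COOH ⇌ CH3(CH2)2COO- + H+
Let x = [H+] at equilibrium. Ka = x²/(0.322 − x).
Since Ka ≪ C₀, x ≈ √(Ka·C₀) = 2.20 × 10^-3 M.
pH = −log[H+] = −log(2.20 × 10^-3) = 2.66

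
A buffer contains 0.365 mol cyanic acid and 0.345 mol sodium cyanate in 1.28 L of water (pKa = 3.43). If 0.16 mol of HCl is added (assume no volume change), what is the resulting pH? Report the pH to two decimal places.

Added H+ converts OCN- to HOCN: HOCN → 0.525 mol, OCN- → 0.185 mol.
Henderson–Hasselbalch with mole ratio 0.185/0.525: pH = 3.43 + (-0.453)

pH = 2.98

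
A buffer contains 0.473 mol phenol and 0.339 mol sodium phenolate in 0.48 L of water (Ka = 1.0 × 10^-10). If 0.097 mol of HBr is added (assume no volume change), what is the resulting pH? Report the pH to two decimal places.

pH = 9.63

Added H+ converts C6H5O- to C6H5OH: C6H5OH → 0.57 mol, C6H5O- → 0.242 mol.
pKa = −log(1.0 × 10^-10) = 10.000
Henderson–Hasselbalch with mole ratio 0.242/0.57: pH = 10.000 + (-0.372)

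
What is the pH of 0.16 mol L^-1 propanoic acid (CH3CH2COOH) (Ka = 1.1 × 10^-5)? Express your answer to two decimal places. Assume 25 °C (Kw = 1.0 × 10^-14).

CH3CH2COOH ⇌ CH3CH2COO- + H+
Ka = x²/(0.16 − x) = 1.1 × 10^-5
Since Ka ≪ C₀, x ≈ √(Ka·C₀) = 1.33 × 10^-3 M.
Check: 0.83% ionized — well under 5%, approximation valid.
pH = −log[H+] = −log(1.33 × 10^-3) = 2.88

pH = 2.88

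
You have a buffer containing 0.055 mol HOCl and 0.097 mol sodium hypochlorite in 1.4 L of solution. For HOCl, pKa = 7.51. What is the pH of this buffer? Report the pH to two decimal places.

Using pH = pKa + log([base]/[acid]) with [base]/[acid] = 0.097/0.055:
pH = 7.51 + (+0.246) = 7.76

pH = 7.76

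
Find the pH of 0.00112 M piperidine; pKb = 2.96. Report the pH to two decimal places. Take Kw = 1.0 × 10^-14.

pH = 10.84

C5H10NH + H2O ⇌ C5H10NH2+ + OH-
Kb = 10^(−2.96) = 1.10 × 10^-3
Kb = [OH-]²/(0.00112 − [OH-]) = 1.10 × 10^-3
The 5% rule fails; solving [OH-]² + Kb·[OH-] − Kb·C₀ = 0 exactly:
[OH-] = (−Kb + √(Kb² + 4·Kb·C₀))/2 = 6.89 × 10^-4 M
pOH = 3.16, so pH = 14.00 − pOH = 10.84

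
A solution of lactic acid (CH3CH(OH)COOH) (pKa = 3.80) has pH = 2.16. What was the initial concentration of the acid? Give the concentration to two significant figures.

[H+] = 10^(-2.16) = 6.92 × 10^-3 M = x
Ka = 10^(−3.80) = 1.58 × 10^-4
Ka = x²/(C₀ − x) ⇒ C₀ = x + x²/Ka
C₀ = 6.92 × 10^-3 + (6.92 × 10^-3)²/(1.58 × 10^-4) = 3.10 × 10^-1 M

C₀ = 3.1 × 10^-1 M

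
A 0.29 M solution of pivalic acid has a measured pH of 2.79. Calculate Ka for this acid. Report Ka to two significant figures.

[H+] = 10^(-2.79) = 1.62 × 10^-3 M
At equilibrium [HA] = 0.29 − 1.62 × 10^-3 = 2.88 × 10^-1 M
Ka = [H+][A-]/[HA] = (1.62 × 10^-3)² / 2.88 × 10^-1 = 9.1 × 10^-6

Ka = 9.1 × 10^-6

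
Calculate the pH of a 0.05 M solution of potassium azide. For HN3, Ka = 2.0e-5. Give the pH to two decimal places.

pH = 8.70

N3- is the conjugate base of the weak acid HN3.
Kb = Kw/Ka = 1.0×10^-14 / 2.0 × 10^-5 = 5.00 × 10^-10
From the ICE table, Kb = x²/(0.05 − x) = 5.00 × 10^-10.
Neglecting x in the denominator: x = √(5.00 × 10^-10 × 0.05) = 5.00 × 10^-6 M
Check: 0.01% ionized — well under 5%, approximation valid.
pOH = 5.30, so pH = 14.00 − pOH = 8.70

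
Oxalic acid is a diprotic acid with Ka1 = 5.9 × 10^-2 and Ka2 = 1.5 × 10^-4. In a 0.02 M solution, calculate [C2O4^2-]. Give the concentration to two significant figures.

1.5 × 10^-4 M

First ionization gives [H+] ≈ [HC2O4-] = 1.58 × 10^-2 M.
Second step: Ka2 = [H+][C2O4^2-]/[HC2O4-] ≈ [C2O4^2-] (since [H+] ≈ [HC2O4-]).
So [C2O4^2-] ≈ Ka2.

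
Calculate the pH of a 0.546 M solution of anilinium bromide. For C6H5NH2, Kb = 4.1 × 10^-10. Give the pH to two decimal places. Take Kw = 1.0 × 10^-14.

C6H5NH3+ is the conjugate acid of the weak base C6H5NH2.
Ka = Kw/Kb = 1.0×10^-14 / 4.1 × 10^-10 = 2.44 × 10^-5
From the ICE table, Ka = [H+]²/(0.546 − [H+]) = 2.44 × 10^-5.
Since Ka ≪ C₀, [H+] ≈ √(Ka·C₀) = 3.65 × 10^-3 M.
([H+]/C₀ = 0.67% < 5%, so the approximation holds.)
pH = −log(3.65 × 10^-3) = 2.44

pH = 2.44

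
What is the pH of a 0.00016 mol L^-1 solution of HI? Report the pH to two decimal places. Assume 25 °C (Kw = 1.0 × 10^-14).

pH = 3.80

HI is a strong acid and dissociates completely, so [H+] = 0.00016 M.
pH = -log(0.00016) = 3.80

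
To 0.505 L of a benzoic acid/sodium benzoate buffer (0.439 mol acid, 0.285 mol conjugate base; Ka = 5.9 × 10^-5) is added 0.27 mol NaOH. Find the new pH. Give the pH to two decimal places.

pH = 4.75

OH- converts C6H5COOH to C6H5COO-: C6H5COOH → 0.169 mol, C6H5COO- → 0.555 mol.
pKa = −log(5.9 × 10^-5) = 4.229
pH = pKa + log(n_C6H5COO-/n_C6H5COOH) = 4.229 + log(0.555/0.169) = 4.229 + (+0.516)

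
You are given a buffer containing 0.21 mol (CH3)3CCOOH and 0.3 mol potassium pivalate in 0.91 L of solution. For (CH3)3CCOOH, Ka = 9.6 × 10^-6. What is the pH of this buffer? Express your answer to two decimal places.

pKa = −log(9.6 × 10^-6) = 5.018
pH = pKa + log([A⁻]/[HA]) = 5.018 + log(0.3/0.21)
pH = 5.018 + (+0.155) = 5.17

pH = 5.17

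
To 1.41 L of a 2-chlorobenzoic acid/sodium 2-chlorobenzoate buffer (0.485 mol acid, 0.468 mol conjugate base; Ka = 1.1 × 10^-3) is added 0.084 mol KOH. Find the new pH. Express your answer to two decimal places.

OH- converts ClC6H4COOH to ClC6H4COO-: ClC6H4COOH → 0.401 mol, ClC6H4COO- → 0.552 mol.
pKa = −log(1.1 × 10^-3) = 2.959
pH = pKa + log(n_ClC6H4COO-/n_ClC6H4COOH) = 2.959 + log(0.552/0.401) = 2.959 + (+0.139)

pH = 3.10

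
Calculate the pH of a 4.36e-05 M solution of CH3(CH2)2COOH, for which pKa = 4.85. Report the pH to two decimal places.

CH3(CH2)2COOH ⇌ CH3(CH2)2COO- + H+
Ka = 10^(−4.85) = 1.41 × 10^-5
Ka = x²/(4.36e-05 − x) = 1.41 × 10^-5
x is not negligible relative to C₀; solve x² + 1.41e-05·x − 6.15e-10 = 0.
x = [−1.41e-05 + √(1.41e-05² + 2.46e-09)]/2 = 1.87 × 10^-5 M
pH = −log[H+] = −log(1.87 × 10^-5) = 4.73

pH = 4.73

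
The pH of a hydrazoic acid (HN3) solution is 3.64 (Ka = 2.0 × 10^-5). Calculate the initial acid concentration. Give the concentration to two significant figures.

C₀ = 2.9 × 10^-3 M

[H+] = 10^(-3.64) = 2.29 × 10^-4 M = x
Ka = x²/(C₀ − x) ⇒ C₀ = x + x²/Ka
C₀ = 2.29 × 10^-4 + (2.29 × 10^-4)²/(2.0 × 10^-5) = 2.85 × 10^-3 M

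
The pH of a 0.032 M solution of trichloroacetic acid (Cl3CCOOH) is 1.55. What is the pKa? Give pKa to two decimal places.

pKa = 0.68

[H+] = 10^(-1.55) = 2.82 × 10^-2 M
At equilibrium [HA] = 0.032 − 2.82 × 10^-2 = 3.80 × 10^-3 M
Ka = [H+][A-]/[HA] = (2.82 × 10^-2)² / 3.80 × 10^-3 = 2.09 × 10^-1
pKa = -log(2.09 × 10^-1) = 0.68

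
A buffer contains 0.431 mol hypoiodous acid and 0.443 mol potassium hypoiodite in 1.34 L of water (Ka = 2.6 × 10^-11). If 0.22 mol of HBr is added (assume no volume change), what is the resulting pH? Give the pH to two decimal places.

pH = 10.12

Added H+ converts OI- to HOI: HOI → 0.651 mol, OI- → 0.223 mol.
pKa = −log(2.6 × 10^-11) = 10.585
pH = pKa + log([A⁻]/[HA]) = 10.585 + log(0.223/0.651) = 10.585 -0.465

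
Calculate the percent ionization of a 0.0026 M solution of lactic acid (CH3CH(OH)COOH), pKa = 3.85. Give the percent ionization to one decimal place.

20.7%

CH3CH(OH)COOH ⇌ CH3CH(OH)COO- + H+; let x = [H+] at equilibrium.
Ka = 10^(−3.85) = 1.41 × 10^-4
Solve x² + 0.000141x − 3.67e-07 = 0 → x = 5.39 × 10^-4 M
Fraction ionized = 5.39 × 10^-4 / 0.0026 = 0.2073 → 20.7%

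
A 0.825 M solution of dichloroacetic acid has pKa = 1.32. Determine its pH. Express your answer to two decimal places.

pH = 0.75

Cl2CHCOOH ⇌ Cl2CHCOO- + H+
Ka = 10^(−1.32) = 4.79 × 10^-2
Ka = [H+]²/(0.825 − [H+]) = 4.79 × 10^-2
The 5% rule fails; solving [H+]² + Ka·[H+] − Ka·C₀ = 0 exactly:
[H+] = (−Ka + √(Ka² + 4·Ka·C₀))/2 = 1.76 × 10^-1 M
pH = −log(1.76 × 10^-1) = 0.75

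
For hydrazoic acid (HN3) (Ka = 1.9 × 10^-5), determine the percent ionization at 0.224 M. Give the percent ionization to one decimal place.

0.9%

HN3 ⇌ N3- + H+; let x = [H+] at equilibrium.
x ≈ √(Ka·C₀) = √(1.9 × 10^-5 × 0.224) = 2.06 × 10^-3 M
% ionization = x/C₀ × 100% = 2.06 × 10^-3/0.224 × 100% = 0.9%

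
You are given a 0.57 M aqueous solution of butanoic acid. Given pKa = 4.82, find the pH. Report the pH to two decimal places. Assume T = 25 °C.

pH = 2.53

CH3(CH2)2COOH ⇌ CH3(CH2)2COO- + H+
Ka = 10^(−4.82) = 1.51 × 10^-5
From the ICE table, Ka = [H+]²/(0.57 − [H+]) = 1.51 × 10^-5.
Since Ka ≪ C₀, [H+] ≈ √(Ka·C₀) = 2.93 × 10^-3 M.
pH = −log[H+] = −log(2.93 × 10^-3) = 2.53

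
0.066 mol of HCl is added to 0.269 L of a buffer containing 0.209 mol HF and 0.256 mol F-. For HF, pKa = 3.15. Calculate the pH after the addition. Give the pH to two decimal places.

Added H+ converts F- to HF: HF → 0.275 mol, F- → 0.19 mol.
pH = pKa + log([A⁻]/[HA]) = 3.15 + log(0.19/0.275) = 3.15 -0.161

pH = 2.99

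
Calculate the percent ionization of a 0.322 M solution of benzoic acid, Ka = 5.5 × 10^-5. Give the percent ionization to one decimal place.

C6H5COOH ⇌ C6H5COO- + H+; let x = [H+] at equilibrium.
x ≈ √(Ka·C₀) = √(5.5 × 10^-5 × 0.322) = 4.21 × 10^-3 M
Fraction ionized = 4.21 × 10^-3 / 0.322 = 0.0131 → 1.3%

1.3%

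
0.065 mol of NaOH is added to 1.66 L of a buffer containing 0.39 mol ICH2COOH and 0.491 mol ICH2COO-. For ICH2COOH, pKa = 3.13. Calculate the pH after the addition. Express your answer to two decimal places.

OH- converts ICH2COOH to ICH2COO-: ICH2COOH → 0.325 mol, ICH2COO- → 0.556 mol.
Henderson–Hasselbalch with mole ratio 0.556/0.325: pH = 3.13 + (+0.233)

pH = 3.36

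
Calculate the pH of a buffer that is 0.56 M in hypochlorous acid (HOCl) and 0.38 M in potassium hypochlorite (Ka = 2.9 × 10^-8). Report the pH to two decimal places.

pKa = −log(2.9 × 10^-8) = 7.538
Using pH = pKa + log([base]/[acid]) with [base]/[acid] = 0.38/0.56:
pH = 7.538 + (-0.168) = 7.37

pH = 7.37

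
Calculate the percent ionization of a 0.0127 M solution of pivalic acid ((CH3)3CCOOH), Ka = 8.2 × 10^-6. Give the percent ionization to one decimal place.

(CH3)3CCOOH ⇌ (CH3)3CCOO- + H+; let x = [H+] at equilibrium.
x ≈ √(Ka·C₀) = √(8.2 × 10^-6 × 0.0127) = 3.23 × 10^-4 M
Fraction ionized = 3.23 × 10^-4 / 0.0127 = 0.0254 → 2.5%

2.5%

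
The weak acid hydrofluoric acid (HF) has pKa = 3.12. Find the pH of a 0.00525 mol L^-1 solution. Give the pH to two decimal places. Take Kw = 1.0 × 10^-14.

HF ⇌ F- + H+
Ka = 10^(−3.12) = 7.59 × 10^-4
From the ICE table, Ka = x²/(0.00525 − x) = 7.59 × 10^-4.
x is not negligible relative to C₀; solve x² + 0.000759·x − 3.98e-06 = 0.
x = (−Ka + √(Ka² + 4·Ka·C₀))/2 = 1.65 × 10^-3 M
pH = −log(1.65 × 10^-3) = 2.78

pH = 2.78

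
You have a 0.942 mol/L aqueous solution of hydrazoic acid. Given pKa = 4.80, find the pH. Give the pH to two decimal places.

HN3 ⇌ N3- + H+
Ka = 10^(−4.80) = 1.58 × 10^-5
From the ICE table, Ka = x²/(0.942 − x) = 1.58 × 10^-5.
Neglecting x in the denominator: x = √(1.58 × 10^-5 × 0.942) = 3.86 × 10^-3 M
(x/C₀ = 0.41% < 5%, so the approximation holds.)
pH = −log(3.86 × 10^-3) = 2.41

pH = 2.41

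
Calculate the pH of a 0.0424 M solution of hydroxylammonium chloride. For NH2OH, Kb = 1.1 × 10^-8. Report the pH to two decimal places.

NH3OH+ is the conjugate acid of the weak base NH2OH.
Ka = Kw/Kb = 1.0×10^-14 / 1.1 × 10^-8 = 9.09 × 10^-7
Ka = x²/(0.0424 − x) = 9.09 × 10^-7
Neglecting x in the denominator: x = √(9.09 × 10^-7 × 0.0424) = 1.96 × 10^-4 M
pH = −log(1.96 × 10^-4) = 3.71

pH = 3.71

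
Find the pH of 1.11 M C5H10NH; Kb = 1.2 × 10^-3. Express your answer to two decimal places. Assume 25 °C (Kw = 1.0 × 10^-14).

pH = 12.56

C5H10NH + H2O ⇌ C5H10NH2+ + OH-
Kb = x²/(1.11 − x) = 1.2 × 10^-3
Assume x ≪ 1.11: x ≈ √(1.2 × 10^-3 × 1.11) = 3.65 × 10^-2 M
pOH = 1.44, so pH = 14.00 − pOH = 12.56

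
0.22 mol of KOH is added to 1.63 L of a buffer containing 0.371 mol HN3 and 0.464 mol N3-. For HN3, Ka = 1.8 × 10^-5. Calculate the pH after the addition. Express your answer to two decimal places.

pH = 5.40

After neutralization: n(HN3) = 0.151 mol, n(N3-) = 0.684 mol.
pKa = −log(1.8 × 10^-5) = 4.745
pH = pKa + log(n_N3-/n_HN3) = 4.745 + log(0.684/0.151) = 4.745 + (+0.656)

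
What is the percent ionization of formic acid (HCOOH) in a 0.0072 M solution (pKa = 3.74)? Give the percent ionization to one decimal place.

14.7%

HCOOH ⇌ HCOO- + H+; let x = [H+] at equilibrium.
Ka = 10^(−3.74) = 1.82 × 10^-4
Solve x² + 0.000182x − 1.31e-06 = 0 → x = 1.06 × 10^-3 M
% ionization = x/C₀ × 100% = 1.06 × 10^-3/0.0072 × 100% = 14.7%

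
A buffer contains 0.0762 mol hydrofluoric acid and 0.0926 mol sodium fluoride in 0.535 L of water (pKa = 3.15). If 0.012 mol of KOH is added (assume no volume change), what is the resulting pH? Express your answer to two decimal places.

pH = 3.36

After neutralization: n(HF) = 0.0642 mol, n(F-) = 0.105 mol.
pH = pKa + log([A⁻]/[HA]) = 3.15 + log(0.105/0.0642) = 3.15 +0.214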